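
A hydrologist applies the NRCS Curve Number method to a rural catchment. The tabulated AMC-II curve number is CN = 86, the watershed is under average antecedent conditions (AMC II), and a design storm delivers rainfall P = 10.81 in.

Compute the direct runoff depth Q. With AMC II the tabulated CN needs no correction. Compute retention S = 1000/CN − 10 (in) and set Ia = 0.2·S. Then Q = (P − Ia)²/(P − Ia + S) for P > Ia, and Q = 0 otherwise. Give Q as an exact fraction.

Q = 2032476889/223956900 in ≈ 9.075 in

AMC II — tabulated CN = 86 applies directly.
Retention S: 1000/CN − 10 with CN=86.000 → S = 70/43 ≈ 1.628 in
Ia = 0.2·(70/43) = 14/43 in ≈ 0.326 in
Since P=10.810 > Ia=0.326: effective rainfall P−Ia = 45083/4300 in
Q = (45083/4300)²/((45083/4300) + 70/43) = (2032476889/18490000)/(52083/4300) = 2032476889/223956900 in ≈ 9.075 in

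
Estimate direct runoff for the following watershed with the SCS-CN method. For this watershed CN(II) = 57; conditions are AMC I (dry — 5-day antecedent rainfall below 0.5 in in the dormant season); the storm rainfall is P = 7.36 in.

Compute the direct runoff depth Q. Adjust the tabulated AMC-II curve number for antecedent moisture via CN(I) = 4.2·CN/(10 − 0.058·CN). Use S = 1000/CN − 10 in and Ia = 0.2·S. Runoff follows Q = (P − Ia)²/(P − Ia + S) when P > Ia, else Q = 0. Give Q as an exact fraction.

CN(I) from CN(II)=57: (4.2·57)/(10 − 0.058·57) = 119700/3347 ≈ 35.763
Retention S: 1000/CN − 10 with CN=35.763 → S = 21500/1197 ≈ 17.962 in
Initial abstraction Ia = S/5 = (21500/1197)/5 = 4300/1197 ≈ 3.592 in
Excess rainfall: 7.360 − 3.592 = 3.768 in; P > Ia so Q > 0
Q: (112748/29925)² ÷ (650248/29925) = 1589013938/2432333925 in (≈ 0.653 in)

Q = 1589013938/2432333925 in ≈ 0.653 in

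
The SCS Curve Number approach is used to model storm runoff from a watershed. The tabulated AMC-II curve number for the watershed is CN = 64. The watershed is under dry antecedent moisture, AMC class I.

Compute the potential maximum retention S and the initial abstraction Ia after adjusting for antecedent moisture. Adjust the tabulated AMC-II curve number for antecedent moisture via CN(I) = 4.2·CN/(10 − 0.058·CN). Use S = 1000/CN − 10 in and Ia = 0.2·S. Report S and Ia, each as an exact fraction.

Dry (AMC I): CN(I) = 4.2·64/(10 − 0.058·64) = (1344/5)/(786/125) = 5600/131 ≈ 42.748
S = 1000/(5600/131) − 10 = 375/28 in ≈ 13.393 in
Ia = 0.2·(375/28) = 75/28 in ≈ 2.679 in

S = 375/28 in ≈ 13.393 in; Ia = 75/28 in ≈ 2.679 in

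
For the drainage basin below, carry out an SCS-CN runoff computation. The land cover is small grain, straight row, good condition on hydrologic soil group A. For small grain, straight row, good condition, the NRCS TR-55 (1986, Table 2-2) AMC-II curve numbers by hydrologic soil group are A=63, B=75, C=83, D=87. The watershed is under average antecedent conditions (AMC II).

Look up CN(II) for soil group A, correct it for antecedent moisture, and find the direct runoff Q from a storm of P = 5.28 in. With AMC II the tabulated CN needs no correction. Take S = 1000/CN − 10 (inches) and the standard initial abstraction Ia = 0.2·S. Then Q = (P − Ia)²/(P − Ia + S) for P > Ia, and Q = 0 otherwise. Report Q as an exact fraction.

NRCS table: small grain, straight row, good condition, soil group A → CN(II) = 63
AMC II — tabulated CN = 63 applies directly.
S = 1000/63 − 10 = 370/63 in ≈ 5.873 in
Initial abstraction Ia = S/5 = (370/63)/5 = 74/63 ≈ 1.175 in
Since P=5.280 > Ia=1.175: effective rainfall P−Ia = 6466/1575 in
Runoff Q = (P−Ia)²/(P−Ia+S) = (4.105)²/(4.105+5.873) = 10452289/6188175 ≈ 1.689 in

Q = 10452289/6188175 in ≈ 1.689 in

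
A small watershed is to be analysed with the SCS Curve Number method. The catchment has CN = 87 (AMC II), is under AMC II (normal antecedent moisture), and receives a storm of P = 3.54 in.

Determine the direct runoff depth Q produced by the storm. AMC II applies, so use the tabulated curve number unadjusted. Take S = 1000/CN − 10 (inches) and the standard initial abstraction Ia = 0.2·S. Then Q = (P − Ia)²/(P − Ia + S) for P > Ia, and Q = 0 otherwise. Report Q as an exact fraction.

Q = 198781801/89605650 in ≈ 2.218 in

CN(II) = 87; AMC II needs no correction.
S = 1000/87 − 10 = 130/87 in ≈ 1.494 in
Ia = 0.2S: 0.2·1.494 = 0.299 in (exactly 26/87)
Since P=3.540 > Ia=0.299: effective rainfall P−Ia = 14099/4350 in
Q = (14099/4350)²/((14099/4350) + 130/87) = (198781801/18922500)/(20599/4350) = 198781801/89605650 in ≈ 2.218 in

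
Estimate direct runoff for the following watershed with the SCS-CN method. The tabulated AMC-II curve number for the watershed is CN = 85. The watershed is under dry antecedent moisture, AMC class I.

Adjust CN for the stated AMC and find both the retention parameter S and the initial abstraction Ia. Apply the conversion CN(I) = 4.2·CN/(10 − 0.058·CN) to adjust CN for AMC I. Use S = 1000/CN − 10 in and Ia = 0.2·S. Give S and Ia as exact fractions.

S = 500/119 in ≈ 4.202 in; Ia = 100/119 in ≈ 0.840 in

Adjust CN=85 to AMC I: 4.2·85/(10 − 0.058·85) → 357 ÷ (507/100) = 11900/169 ≈ 70.414
Max retention: S = 1000/(11900/169) − 10 = 500/119 in (≈ 4.202 in)
Ia = 0.2·(500/119) = 100/119 in ≈ 0.840 in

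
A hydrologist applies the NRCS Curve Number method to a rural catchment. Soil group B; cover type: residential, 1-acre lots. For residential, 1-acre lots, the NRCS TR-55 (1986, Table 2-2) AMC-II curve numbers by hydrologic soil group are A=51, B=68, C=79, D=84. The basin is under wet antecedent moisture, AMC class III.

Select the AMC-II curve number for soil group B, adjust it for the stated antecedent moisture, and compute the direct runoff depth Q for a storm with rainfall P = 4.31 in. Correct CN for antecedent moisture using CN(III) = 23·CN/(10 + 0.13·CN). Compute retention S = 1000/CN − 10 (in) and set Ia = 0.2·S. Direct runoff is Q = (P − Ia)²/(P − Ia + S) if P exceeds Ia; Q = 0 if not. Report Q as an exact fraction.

Q = 23262655441/9091571100 in ≈ 2.559 in

NRCS table: residential, 1-acre lots, soil group B → CN(II) = 68
Adjust CN=68 to AMC III: 23·68/(10 + 0.13·68) → 1564 ÷ (471/25) = 39100/471 ≈ 83.015
S = 1000/(39100/471) − 10 = 800/391 in ≈ 2.046 in
Initial abstraction Ia = S/5 = (800/391)/5 = 160/391 ≈ 0.409 in
P − Ia = 4.310 − 0.409 = 152521/39100 ≈ 3.901 in (> 0, runoff occurs)
Runoff Q = (P−Ia)²/(P−Ia+S) = (3.901)²/(3.901+2.046) = 23262655441/9091571100 ≈ 2.559 in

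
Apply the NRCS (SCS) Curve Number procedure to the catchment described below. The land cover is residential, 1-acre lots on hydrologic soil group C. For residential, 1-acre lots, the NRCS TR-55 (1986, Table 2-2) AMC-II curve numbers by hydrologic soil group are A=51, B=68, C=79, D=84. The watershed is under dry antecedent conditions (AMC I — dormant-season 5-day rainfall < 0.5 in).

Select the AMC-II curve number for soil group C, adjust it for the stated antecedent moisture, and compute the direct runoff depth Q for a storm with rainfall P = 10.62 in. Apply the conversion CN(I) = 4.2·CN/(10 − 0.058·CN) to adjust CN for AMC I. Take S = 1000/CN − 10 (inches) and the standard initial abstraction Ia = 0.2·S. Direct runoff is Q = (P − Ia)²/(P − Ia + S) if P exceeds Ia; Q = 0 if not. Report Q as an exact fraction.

NRCS table: residential, 1-acre lots, soil group C → CN(II) = 79
CN(I) from CN(II)=79: (4.2·79)/(10 − 0.058·79) = 7900/129 ≈ 61.240
Retention S: 1000/CN − 10 with CN=61.240 → S = 500/79 ≈ 6.329 in
Ia = 0.2S: 0.2·6.329 = 1.266 in (exactly 100/79)
Since P=10.620 > Ia=1.266: effective rainfall P−Ia = 36949/3950 in
Q: (36949/3950)² ÷ (61949/3950) = 1365228601/244698550 in (≈ 5.579 in)

Q = 1365228601/244698550 in ≈ 5.579 in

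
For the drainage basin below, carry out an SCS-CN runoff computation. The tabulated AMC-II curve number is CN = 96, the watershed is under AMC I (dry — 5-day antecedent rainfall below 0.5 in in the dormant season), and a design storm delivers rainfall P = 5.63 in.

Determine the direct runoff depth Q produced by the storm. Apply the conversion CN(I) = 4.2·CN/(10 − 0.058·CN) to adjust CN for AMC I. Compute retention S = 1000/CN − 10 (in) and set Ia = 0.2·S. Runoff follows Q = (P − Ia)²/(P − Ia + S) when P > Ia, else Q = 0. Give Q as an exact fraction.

CN(I) from CN(II)=96: (4.2·96)/(10 − 0.058·96) = 25200/277 ≈ 90.975
Max retention: S = 1000/(25200/277) − 10 = 125/126 in (≈ 0.992 in)
Initial abstraction Ia = S/5 = (125/126)/5 = 25/126 ≈ 0.198 in
P − Ia = 5.630 − 0.198 = 34219/6300 ≈ 5.432 in (> 0, runoff occurs)
Q: (34219/6300)² ÷ (40469/6300) = 1170939961/254954700 in (≈ 4.593 in)

Q = 1170939961/254954700 in ≈ 4.593 in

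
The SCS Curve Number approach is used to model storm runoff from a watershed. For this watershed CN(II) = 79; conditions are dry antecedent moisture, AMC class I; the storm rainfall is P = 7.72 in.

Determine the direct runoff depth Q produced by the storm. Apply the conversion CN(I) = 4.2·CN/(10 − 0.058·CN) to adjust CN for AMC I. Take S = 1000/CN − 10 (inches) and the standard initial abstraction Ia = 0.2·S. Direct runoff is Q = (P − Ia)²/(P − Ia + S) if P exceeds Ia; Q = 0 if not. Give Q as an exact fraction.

Q = 162486009/49862825 in ≈ 3.259 in

Dry (AMC I): CN(I) = 4.2·79/(10 − 0.058·79) = (1659/5)/(2709/500) = 7900/129 ≈ 61.240
S = 1000/(7900/129) − 10 = 500/79 in ≈ 6.329 in
Ia = 0.2S: 0.2·6.329 = 1.266 in (exactly 100/79)
P − Ia = 7.720 − 1.266 = 12747/1975 ≈ 6.454 in (> 0, runoff occurs)
Q = (12747/1975)²/((12747/1975) + 500/79) = (162486009/3900625)/(25247/1975) = 162486009/49862825 in ≈ 3.259 in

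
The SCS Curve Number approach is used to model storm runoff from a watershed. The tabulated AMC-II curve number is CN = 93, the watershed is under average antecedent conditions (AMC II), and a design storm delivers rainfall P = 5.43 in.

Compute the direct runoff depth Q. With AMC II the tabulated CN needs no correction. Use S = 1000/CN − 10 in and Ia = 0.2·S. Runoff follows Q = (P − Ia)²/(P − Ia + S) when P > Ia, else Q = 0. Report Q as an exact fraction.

Q = 2410711801/521720700 in ≈ 4.621 in

Average conditions: CN = 93 (no AMC adjustment).
S = 1000/93 − 10 = 70/93 in ≈ 0.753 in
Ia = 0.2·(70/93) = 14/93 in ≈ 0.151 in
P − Ia = 5.430 − 0.151 = 49099/9300 ≈ 5.279 in (> 0, runoff occurs)
Q: (49099/9300)² ÷ (56099/9300) = 2410711801/521720700 in (≈ 4.621 in)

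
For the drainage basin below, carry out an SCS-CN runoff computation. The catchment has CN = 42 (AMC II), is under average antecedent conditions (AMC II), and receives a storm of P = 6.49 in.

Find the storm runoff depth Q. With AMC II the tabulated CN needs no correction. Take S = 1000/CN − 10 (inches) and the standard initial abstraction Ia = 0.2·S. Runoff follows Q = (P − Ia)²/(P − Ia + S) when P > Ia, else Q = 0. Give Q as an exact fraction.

AMC II — tabulated CN = 42 applies directly.
S = 1000/42 − 10 = 290/21 in ≈ 13.810 in
Ia = 0.2S: 0.2·13.810 = 2.762 in (exactly 58/21)
Excess rainfall: 6.490 − 2.762 = 3.728 in; P > Ia so Q > 0
Q: (7829/2100)² ÷ (36829/2100) = 61293241/77340900 in (≈ 0.793 in)

Q = 61293241/77340900 in ≈ 0.793 in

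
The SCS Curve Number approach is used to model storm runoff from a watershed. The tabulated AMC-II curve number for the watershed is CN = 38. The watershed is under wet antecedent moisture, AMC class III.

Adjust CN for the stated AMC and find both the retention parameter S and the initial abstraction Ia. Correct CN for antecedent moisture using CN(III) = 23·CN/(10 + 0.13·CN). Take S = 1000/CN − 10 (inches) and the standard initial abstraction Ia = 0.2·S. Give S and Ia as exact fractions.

S = 3100/437 in ≈ 7.094 in; Ia = 620/437 in ≈ 1.419 in

Wet (AMC III): CN(III) = 23·38/(10 + 0.13·38) = 874/(747/50) = 43700/747 ≈ 58.501
S = 1000/(43700/747) − 10 = 3100/437 in ≈ 7.094 in
Initial abstraction Ia = S/5 = (3100/437)/5 = 620/437 ≈ 1.419 in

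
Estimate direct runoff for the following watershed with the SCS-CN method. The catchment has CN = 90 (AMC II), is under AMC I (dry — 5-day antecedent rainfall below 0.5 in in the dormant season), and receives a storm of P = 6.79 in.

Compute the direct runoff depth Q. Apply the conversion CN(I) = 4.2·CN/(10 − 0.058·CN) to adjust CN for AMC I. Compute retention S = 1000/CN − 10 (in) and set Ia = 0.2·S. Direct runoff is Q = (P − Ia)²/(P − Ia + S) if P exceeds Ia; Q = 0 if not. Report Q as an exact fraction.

CN(I) from CN(II)=90: (4.2·90)/(10 − 0.058·90) = 18900/239 ≈ 79.079
S = 1000/(18900/239) − 10 = 500/189 in ≈ 2.646 in
Initial abstraction Ia = S/5 = (500/189)/5 = 100/189 ≈ 0.529 in
Excess rainfall: 6.790 − 0.529 = 6.261 in; P > Ia so Q > 0
Q: (118331/18900)² ÷ (168331/18900) = 14002225561/3181455900 in (≈ 4.401 in)

Q = 14002225561/3181455900 in ≈ 4.401 in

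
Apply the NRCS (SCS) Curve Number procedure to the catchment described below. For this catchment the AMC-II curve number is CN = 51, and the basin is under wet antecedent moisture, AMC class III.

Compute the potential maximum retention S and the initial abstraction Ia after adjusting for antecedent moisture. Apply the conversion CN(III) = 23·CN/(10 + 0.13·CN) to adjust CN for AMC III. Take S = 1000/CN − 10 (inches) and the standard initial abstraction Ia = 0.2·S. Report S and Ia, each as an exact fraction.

S = 4900/1173 in ≈ 4.177 in; Ia = 980/1173 in ≈ 0.835 in

Wet (AMC III): CN(III) = 23·51/(10 + 0.13·51) = 1173/(1663/100) = 117300/1663 ≈ 70.535
Retention S: 1000/CN − 10 with CN=70.535 → S = 4900/1173 ≈ 4.177 in
Ia = 0.2S: 0.2·4.177 = 0.835 in (exactly 980/1173)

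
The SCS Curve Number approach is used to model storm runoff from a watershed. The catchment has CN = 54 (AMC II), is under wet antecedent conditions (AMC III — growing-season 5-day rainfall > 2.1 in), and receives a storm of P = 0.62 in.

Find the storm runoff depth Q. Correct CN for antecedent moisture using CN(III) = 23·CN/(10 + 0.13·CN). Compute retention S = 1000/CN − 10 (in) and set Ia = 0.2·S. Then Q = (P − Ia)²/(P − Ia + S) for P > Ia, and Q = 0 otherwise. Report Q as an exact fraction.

CN(III) from CN(II)=54: (23·54)/(10 + 0.13·54) = 2700/37 ≈ 72.973
S = 1000/(2700/37) − 10 = 100/27 in ≈ 3.704 in
Ia = 0.2·(100/27) = 20/27 in ≈ 0.741 in
P = 0.620 ≤ Ia = 0.741 in: entire storm abstracted, Q = 0.

Q = 0 in ≈ 0.000 in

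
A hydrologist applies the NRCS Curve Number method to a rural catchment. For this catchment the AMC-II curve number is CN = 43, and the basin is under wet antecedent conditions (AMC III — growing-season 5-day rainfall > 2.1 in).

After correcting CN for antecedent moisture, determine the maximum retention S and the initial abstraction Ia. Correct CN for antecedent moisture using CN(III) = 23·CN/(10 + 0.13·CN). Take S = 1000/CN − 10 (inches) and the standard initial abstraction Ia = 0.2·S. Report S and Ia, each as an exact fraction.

S = 5700/989 in ≈ 5.763 in; Ia = 1140/989 in ≈ 1.153 in

CN(III) from CN(II)=43: (23·43)/(10 + 0.13·43) = 98900/1559 ≈ 63.438
Max retention: S = 1000/(98900/1559) − 10 = 5700/989 in (≈ 5.763 in)
Ia = 0.2·(5700/989) = 1140/989 in ≈ 1.153 in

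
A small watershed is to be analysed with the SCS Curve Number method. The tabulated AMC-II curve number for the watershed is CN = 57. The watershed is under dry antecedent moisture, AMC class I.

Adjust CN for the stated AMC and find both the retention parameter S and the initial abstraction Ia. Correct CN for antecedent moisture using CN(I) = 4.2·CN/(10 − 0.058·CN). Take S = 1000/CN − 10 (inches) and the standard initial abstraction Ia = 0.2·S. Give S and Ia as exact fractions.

CN(I) from CN(II)=57: (4.2·57)/(10 − 0.058·57) = 119700/3347 ≈ 35.763
Max retention: S = 1000/(119700/3347) − 10 = 21500/1197 in (≈ 17.962 in)
Ia = 0.2·(21500/1197) = 4300/1197 in ≈ 3.592 in

S = 21500/1197 in ≈ 17.962 in; Ia = 4300/1197 in ≈ 3.592 in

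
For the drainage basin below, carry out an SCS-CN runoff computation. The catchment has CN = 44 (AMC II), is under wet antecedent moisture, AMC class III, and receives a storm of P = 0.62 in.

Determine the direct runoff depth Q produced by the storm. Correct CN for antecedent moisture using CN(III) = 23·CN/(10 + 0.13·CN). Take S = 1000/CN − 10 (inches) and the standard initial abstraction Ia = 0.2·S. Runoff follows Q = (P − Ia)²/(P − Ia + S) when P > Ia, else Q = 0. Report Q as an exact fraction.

Adjust CN=44 to AMC III: 23·44/(10 + 0.13·44) → 1012 ÷ (393/25) = 25300/393 ≈ 64.377
Max retention: S = 1000/(25300/393) − 10 = 1400/253 in (≈ 5.534 in)
Initial abstraction Ia = S/5 = (1400/253)/5 = 280/253 ≈ 1.107 in
P = 0.620 ≤ Ia = 1.107 in: entire storm abstracted, Q = 0.

Q = 0 in ≈ 0.000 in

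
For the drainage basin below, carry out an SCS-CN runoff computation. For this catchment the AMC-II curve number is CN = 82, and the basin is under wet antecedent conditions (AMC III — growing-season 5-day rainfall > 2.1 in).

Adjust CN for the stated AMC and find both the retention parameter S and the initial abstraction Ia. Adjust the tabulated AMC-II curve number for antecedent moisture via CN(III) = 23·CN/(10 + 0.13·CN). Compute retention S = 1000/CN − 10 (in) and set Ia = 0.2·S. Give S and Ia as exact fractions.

Adjust CN=82 to AMC III: 23·82/(10 + 0.13·82) → 1886 ÷ (1033/50) = 94300/1033 ≈ 91.288
S = 1000/(94300/1033) − 10 = 900/943 in ≈ 0.954 in
Initial abstraction Ia = S/5 = (900/943)/5 = 180/943 ≈ 0.191 in

S = 900/943 in ≈ 0.954 in; Ia = 180/943 in ≈ 0.191 in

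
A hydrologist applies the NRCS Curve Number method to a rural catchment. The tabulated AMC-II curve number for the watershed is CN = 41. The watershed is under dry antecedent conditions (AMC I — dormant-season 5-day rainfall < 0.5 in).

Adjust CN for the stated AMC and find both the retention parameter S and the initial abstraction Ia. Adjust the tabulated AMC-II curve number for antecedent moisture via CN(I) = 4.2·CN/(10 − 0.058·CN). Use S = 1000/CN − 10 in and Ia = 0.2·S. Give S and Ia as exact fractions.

S = 29500/861 in ≈ 34.262 in; Ia = 5900/861 in ≈ 6.852 in

Dry (AMC I): CN(I) = 4.2·41/(10 − 0.058·41) = (861/5)/(3811/500) = 86100/3811 ≈ 22.592
Retention S: 1000/CN − 10 with CN=22.592 → S = 29500/861 ≈ 34.262 in
Ia = 0.2S: 0.2·34.262 = 6.852 in (exactly 5900/861)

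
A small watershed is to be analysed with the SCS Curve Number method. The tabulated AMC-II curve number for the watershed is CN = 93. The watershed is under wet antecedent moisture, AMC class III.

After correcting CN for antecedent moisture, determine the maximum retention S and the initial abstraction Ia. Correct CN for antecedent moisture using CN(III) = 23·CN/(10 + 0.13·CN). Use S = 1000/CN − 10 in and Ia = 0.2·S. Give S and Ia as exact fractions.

S = 700/2139 in ≈ 0.327 in; Ia = 140/2139 in ≈ 0.065 in

Wet (AMC III): CN(III) = 23·93/(10 + 0.13·93) = 2139/(2209/100) = 213900/2209 ≈ 96.831
Max retention: S = 1000/(213900/2209) − 10 = 700/2139 in (≈ 0.327 in)
Ia = 0.2·(700/2139) = 140/2139 in ≈ 0.065 in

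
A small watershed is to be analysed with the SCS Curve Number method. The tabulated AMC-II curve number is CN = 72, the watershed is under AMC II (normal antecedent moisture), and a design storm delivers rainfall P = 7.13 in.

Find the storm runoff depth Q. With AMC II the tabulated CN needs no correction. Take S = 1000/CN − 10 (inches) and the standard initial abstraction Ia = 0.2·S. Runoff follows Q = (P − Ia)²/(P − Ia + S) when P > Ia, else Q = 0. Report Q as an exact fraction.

CN(II) = 72; AMC II needs no correction.
Retention S: 1000/CN − 10 with CN=72.000 → S = 35/9 ≈ 3.889 in
Ia = 0.2S: 0.2·3.889 = 0.778 in (exactly 7/9)
Excess rainfall: 7.130 − 0.778 = 6.352 in; P > Ia so Q > 0
Q = (5717/900)²/((5717/900) + 35/9) = (32684089/810000)/(9217/900) = 32684089/8295300 in ≈ 3.940 in

Q = 32684089/8295300 in ≈ 3.940 in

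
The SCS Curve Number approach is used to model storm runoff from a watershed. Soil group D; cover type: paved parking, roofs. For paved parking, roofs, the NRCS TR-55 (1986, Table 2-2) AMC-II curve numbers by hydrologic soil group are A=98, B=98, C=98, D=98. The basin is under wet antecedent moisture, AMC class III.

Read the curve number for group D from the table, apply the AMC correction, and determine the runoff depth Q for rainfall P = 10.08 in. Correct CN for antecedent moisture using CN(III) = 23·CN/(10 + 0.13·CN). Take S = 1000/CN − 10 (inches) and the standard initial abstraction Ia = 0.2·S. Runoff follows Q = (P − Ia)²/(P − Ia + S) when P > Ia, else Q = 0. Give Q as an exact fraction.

NRCS table: paved parking, roofs, soil group D → CN(II) = 98
CN(III) from CN(II)=98: (23·98)/(10 + 0.13·98) = 112700/1137 ≈ 99.120
Max retention: S = 1000/(112700/1137) − 10 = 100/1127 in (≈ 0.089 in)
Initial abstraction Ia = S/5 = (100/1127)/5 = 20/1127 ≈ 0.018 in
Excess rainfall: 10.080 − 0.018 = 10.062 in; P > Ia so Q > 0
Q = (283504/28175)²/((283504/28175) + 100/1127) = (80374518016/793830625)/(286004/28175) = 20093629504/2014540675 in ≈ 9.974 in

Q = 20093629504/2014540675 in ≈ 9.974 in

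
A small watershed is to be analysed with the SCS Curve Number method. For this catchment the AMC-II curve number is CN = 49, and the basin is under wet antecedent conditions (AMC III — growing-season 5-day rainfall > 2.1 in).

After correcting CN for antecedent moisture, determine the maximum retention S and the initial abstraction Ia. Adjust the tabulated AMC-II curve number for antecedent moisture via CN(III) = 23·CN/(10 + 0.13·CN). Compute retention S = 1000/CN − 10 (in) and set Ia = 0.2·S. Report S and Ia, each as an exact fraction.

CN(III) from CN(II)=49: (23·49)/(10 + 0.13·49) = 112700/1637 ≈ 68.845
S = 1000/(112700/1637) − 10 = 5100/1127 in ≈ 4.525 in
Ia = 0.2S: 0.2·4.525 = 0.905 in (exactly 1020/1127)

S = 5100/1127 in ≈ 4.525 in; Ia = 1020/1127 in ≈ 0.905 in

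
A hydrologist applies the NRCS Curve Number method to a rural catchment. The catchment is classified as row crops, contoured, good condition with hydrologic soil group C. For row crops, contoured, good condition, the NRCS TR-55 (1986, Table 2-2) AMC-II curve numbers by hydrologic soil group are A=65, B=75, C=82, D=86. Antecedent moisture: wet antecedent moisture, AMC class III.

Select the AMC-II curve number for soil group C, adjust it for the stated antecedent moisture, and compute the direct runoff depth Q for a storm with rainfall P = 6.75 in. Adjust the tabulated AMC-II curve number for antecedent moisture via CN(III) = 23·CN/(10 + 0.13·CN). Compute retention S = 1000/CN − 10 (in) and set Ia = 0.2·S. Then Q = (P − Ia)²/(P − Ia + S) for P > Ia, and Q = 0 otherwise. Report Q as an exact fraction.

NRCS table: row crops, contoured, good condition, soil group C → CN(II) = 82
Wet (AMC III): CN(III) = 23·82/(10 + 0.13·82) = 1886/(1033/50) = 94300/1033 ≈ 91.288
Max retention: S = 1000/(94300/1033) − 10 = 900/943 in (≈ 0.954 in)
Ia = 0.2·(900/943) = 180/943 in ≈ 0.191 in
P − Ia = 6.750 − 0.191 = 24741/3772 ≈ 6.559 in (> 0, runoff occurs)
Runoff Q = (P−Ia)²/(P−Ia+S) = (6.559)²/(6.559+0.954) = 68013009/11878028 ≈ 5.726 in

Q = 68013009/11878028 in ≈ 5.726 in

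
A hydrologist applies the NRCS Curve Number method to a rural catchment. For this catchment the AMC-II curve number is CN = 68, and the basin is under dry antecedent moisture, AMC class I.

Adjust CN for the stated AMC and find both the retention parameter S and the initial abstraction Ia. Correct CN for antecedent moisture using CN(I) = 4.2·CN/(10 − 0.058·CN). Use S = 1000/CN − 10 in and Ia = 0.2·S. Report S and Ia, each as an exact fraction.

Dry (AMC I): CN(I) = 4.2·68/(10 − 0.058·68) = (1428/5)/(757/125) = 35700/757 ≈ 47.160
S = 1000/(35700/757) − 10 = 4000/357 in ≈ 11.204 in
Ia = 0.2·(4000/357) = 800/357 in ≈ 2.241 in

S = 4000/357 in ≈ 11.204 in; Ia = 800/357 in ≈ 2.241 in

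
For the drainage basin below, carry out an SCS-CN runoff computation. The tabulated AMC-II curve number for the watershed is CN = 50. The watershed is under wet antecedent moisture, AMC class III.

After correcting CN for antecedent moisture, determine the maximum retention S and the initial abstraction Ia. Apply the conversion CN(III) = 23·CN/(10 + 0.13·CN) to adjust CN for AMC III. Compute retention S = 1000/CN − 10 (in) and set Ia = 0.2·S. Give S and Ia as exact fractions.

CN(III) from CN(II)=50: (23·50)/(10 + 0.13·50) = 2300/33 ≈ 69.697
S = 1000/(2300/33) − 10 = 100/23 in ≈ 4.348 in
Ia = 0.2·(100/23) = 20/23 in ≈ 0.870 in

S = 100/23 in ≈ 4.348 in; Ia = 20/23 in ≈ 0.870 in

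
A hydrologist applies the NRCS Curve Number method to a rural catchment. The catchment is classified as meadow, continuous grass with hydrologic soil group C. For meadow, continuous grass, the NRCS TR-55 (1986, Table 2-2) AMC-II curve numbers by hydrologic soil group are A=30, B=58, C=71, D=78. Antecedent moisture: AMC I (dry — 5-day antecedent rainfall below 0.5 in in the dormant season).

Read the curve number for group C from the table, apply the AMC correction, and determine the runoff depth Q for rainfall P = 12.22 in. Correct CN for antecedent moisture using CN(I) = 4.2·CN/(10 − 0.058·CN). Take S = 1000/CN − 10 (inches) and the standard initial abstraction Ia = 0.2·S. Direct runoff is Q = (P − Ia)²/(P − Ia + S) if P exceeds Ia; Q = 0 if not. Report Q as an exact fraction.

Q = 586757532001/111154124550 in ≈ 5.279 in

NRCS table: meadow, continuous grass, soil group C → CN(II) = 71
Dry (AMC I): CN(I) = 4.2·71/(10 − 0.058·71) = (1491/5)/(2941/500) = 149100/2941 ≈ 50.697
Max retention: S = 1000/(149100/2941) − 10 = 14500/1491 in (≈ 9.725 in)
Ia = 0.2·(14500/1491) = 2900/1491 in ≈ 1.945 in
Since P=12.220 > Ia=1.945: effective rainfall P−Ia = 766001/74550 in
Q = (766001/74550)²/((766001/74550) + 14500/1491) = (586757532001/5557702500)/(1491001/74550) = 586757532001/111154124550 in ≈ 5.279 in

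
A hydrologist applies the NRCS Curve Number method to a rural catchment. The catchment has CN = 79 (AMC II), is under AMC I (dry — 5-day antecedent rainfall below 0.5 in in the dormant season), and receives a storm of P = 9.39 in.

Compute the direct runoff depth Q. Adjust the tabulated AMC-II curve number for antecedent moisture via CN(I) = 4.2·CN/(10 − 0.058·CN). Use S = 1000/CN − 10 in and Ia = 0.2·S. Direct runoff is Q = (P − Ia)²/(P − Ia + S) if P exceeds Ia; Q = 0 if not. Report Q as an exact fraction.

Q = 4119200761/902029900 in ≈ 4.567 in

Adjust CN=79 to AMC I: 4.2·79/(10 − 0.058·79) → (1659/5) ÷ (2709/500) = 7900/129 ≈ 61.240
Retention S: 1000/CN − 10 with CN=61.240 → S = 500/79 ≈ 6.329 in
Ia = 0.2·(500/79) = 100/79 in ≈ 1.266 in
Excess rainfall: 9.390 − 1.266 = 8.124 in; P > Ia so Q > 0
Q: (64181/7900)² ÷ (114181/7900) = 4119200761/902029900 in (≈ 4.567 in)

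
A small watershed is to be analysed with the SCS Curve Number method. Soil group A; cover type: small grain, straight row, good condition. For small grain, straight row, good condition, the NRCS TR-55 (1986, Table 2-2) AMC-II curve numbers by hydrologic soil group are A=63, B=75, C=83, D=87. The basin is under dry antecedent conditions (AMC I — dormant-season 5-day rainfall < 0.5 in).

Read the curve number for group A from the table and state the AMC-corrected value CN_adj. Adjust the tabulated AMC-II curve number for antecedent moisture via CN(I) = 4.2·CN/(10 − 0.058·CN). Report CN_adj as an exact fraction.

NRCS table: small grain, straight row, good condition, soil group A → CN(II) = 63
Dry (AMC I): CN(I) = 4.2·63/(10 − 0.058·63) = (1323/5)/(3173/500) = 132300/3173 ≈ 41.696

CN_adj = 132300/3173 ≈ 41.696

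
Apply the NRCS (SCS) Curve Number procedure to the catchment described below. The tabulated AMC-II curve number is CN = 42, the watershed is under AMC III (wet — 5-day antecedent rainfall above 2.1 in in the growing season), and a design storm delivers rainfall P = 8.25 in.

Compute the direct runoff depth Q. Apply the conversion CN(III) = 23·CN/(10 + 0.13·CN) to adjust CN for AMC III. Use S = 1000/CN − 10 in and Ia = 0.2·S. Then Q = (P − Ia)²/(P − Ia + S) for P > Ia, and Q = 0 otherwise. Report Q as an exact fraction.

CN(III) from CN(II)=42: (23·42)/(10 + 0.13·42) = 48300/773 ≈ 62.484
S = 1000/(48300/773) − 10 = 2900/483 in ≈ 6.004 in
Initial abstraction Ia = S/5 = (2900/483)/5 = 580/483 ≈ 1.201 in
Since P=8.250 > Ia=1.201: effective rainfall P−Ia = 13619/1932 in
Runoff Q = (P−Ia)²/(P−Ia+S) = (7.049)²/(7.049+6.004) = 185477161/48723108 ≈ 3.807 in

Q = 185477161/48723108 in ≈ 3.807 in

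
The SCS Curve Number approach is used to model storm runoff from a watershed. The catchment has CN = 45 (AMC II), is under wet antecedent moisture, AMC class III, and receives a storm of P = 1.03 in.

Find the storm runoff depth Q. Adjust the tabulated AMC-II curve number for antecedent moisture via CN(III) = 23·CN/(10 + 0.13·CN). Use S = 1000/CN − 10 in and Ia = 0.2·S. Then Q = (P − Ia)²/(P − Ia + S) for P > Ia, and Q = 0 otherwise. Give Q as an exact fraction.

Q = 0 in ≈ 0.000 in

CN(III) from CN(II)=45: (23·45)/(10 + 0.13·45) = 20700/317 ≈ 65.300
Max retention: S = 1000/(20700/317) − 10 = 1100/207 in (≈ 5.314 in)
Initial abstraction Ia = S/5 = (1100/207)/5 = 220/207 ≈ 1.063 in
P = 1.030 ≤ Ia = 1.063 in: entire storm abstracted, Q = 0.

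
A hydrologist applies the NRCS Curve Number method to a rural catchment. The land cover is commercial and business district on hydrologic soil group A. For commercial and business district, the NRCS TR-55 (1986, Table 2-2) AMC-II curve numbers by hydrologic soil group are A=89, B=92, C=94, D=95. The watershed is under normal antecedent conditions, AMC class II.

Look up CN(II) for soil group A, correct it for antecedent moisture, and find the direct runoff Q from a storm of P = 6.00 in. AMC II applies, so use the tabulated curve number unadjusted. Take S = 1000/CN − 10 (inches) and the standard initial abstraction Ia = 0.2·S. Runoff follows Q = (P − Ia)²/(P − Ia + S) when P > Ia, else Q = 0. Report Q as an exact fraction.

Q = 131072/27679 in ≈ 4.735 in

NRCS table: commercial and business district, soil group A → CN(II) = 89
AMC II — tabulated CN = 89 applies directly.
Retention S: 1000/CN − 10 with CN=89.000 → S = 110/89 ≈ 1.236 in
Ia = 0.2S: 0.2·1.236 = 0.247 in (exactly 22/89)
Excess rainfall: 6.000 − 0.247 = 5.753 in; P > Ia so Q > 0
Q: (512/89)² ÷ (622/89) = 131072/27679 in (≈ 4.735 in)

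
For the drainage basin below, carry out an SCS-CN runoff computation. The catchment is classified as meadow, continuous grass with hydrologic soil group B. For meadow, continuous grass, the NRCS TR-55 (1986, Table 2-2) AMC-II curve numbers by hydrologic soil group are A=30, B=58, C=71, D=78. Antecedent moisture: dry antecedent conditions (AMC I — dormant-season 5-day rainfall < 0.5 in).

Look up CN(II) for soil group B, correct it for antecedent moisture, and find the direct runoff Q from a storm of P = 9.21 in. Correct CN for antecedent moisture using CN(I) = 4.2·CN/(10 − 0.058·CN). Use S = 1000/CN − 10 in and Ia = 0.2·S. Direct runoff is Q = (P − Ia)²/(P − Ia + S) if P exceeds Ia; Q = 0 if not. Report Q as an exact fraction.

NRCS table: meadow, continuous grass, soil group B → CN(II) = 58
CN(I) from CN(II)=58: (4.2·58)/(10 − 0.058·58) = 2900/79 ≈ 36.709
Retention S: 1000/CN − 10 with CN=36.709 → S = 500/29 ≈ 17.241 in
Ia = 0.2S: 0.2·17.241 = 3.448 in (exactly 100/29)
Since P=9.210 > Ia=3.448: effective rainfall P−Ia = 16709/2900 in
Runoff Q = (P−Ia)²/(P−Ia+S) = (5.762)²/(5.762+17.241) = 279190681/193456100 ≈ 1.443 in

Q = 279190681/193456100 in ≈ 1.443 in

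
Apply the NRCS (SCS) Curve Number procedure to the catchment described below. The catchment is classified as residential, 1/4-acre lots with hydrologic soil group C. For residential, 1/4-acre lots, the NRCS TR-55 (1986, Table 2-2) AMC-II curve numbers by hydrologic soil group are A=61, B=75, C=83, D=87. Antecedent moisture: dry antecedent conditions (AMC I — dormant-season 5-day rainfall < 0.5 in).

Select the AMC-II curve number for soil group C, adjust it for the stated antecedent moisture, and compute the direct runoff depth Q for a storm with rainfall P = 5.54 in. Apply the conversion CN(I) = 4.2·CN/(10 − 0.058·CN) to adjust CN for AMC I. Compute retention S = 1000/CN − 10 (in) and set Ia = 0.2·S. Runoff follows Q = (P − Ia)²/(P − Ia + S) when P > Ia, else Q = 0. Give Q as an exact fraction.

NRCS table: residential, 1/4-acre lots, soil group C → CN(II) = 83
Dry (AMC I): CN(I) = 4.2·83/(10 − 0.058·83) = (1743/5)/(2593/500) = 174300/2593 ≈ 67.219
S = 1000/(174300/2593) − 10 = 8500/1743 in ≈ 4.877 in
Ia = 0.2S: 0.2·4.877 = 0.975 in (exactly 1700/1743)
P − Ia = 5.540 − 0.975 = 397811/87150 ≈ 4.565 in (> 0, runoff occurs)
Q = (397811/87150)²/((397811/87150) + 8500/1743) = (158253591721/7595122500)/(822811/87150) = 158253591721/71707978650 in ≈ 2.207 in

Q = 158253591721/71707978650 in ≈ 2.207 in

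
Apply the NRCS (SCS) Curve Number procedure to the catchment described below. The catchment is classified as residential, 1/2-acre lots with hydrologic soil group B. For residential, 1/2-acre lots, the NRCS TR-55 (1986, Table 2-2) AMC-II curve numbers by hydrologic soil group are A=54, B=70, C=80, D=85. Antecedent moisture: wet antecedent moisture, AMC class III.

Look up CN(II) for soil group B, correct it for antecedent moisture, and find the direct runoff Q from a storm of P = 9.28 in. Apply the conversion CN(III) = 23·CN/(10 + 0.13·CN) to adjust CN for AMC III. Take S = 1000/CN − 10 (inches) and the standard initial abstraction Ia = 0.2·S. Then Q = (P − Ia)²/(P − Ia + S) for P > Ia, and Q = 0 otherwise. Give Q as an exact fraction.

NRCS table: residential, 1/2-acre lots, soil group B → CN(II) = 70
Adjust CN=70 to AMC III: 23·70/(10 + 0.13·70) → 1610 ÷ (191/10) = 16100/191 ≈ 84.293
Max retention: S = 1000/(16100/191) − 10 = 300/161 in (≈ 1.863 in)
Ia = 0.2·(300/161) = 60/161 in ≈ 0.373 in
Since P=9.280 > Ia=0.373: effective rainfall P−Ia = 35852/4025 in
Q = (35852/4025)²/((35852/4025) + 300/161) = (1285365904/16200625)/(43352/4025) = 160670738/21811475 in ≈ 7.366 in

Q = 160670738/21811475 in ≈ 7.366 in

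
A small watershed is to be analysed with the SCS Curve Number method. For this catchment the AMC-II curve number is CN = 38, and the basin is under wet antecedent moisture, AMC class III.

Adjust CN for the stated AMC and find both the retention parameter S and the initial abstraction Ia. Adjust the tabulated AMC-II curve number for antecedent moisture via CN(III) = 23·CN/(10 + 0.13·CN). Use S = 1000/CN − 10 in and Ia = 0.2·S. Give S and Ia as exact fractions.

Wet (AMC III): CN(III) = 23·38/(10 + 0.13·38) = 874/(747/50) = 43700/747 ≈ 58.501
Retention S: 1000/CN − 10 with CN=58.501 → S = 3100/437 ≈ 7.094 in
Ia = 0.2S: 0.2·7.094 = 1.419 in (exactly 620/437)

S = 3100/437 in ≈ 7.094 in; Ia = 620/437 in ≈ 1.419 in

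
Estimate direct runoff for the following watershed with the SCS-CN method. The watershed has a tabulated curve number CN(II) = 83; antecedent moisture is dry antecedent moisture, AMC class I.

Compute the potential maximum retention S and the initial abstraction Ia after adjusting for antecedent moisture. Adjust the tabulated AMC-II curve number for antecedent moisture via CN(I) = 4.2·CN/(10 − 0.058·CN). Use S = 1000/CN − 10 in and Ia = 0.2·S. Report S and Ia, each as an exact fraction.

Dry (AMC I): CN(I) = 4.2·83/(10 − 0.058·83) = (1743/5)/(2593/500) = 174300/2593 ≈ 67.219
S = 1000/(174300/2593) − 10 = 8500/1743 in ≈ 4.877 in
Ia = 0.2·(8500/1743) = 1700/1743 in ≈ 0.975 in

S = 8500/1743 in ≈ 4.877 in; Ia = 1700/1743 in ≈ 0.975 in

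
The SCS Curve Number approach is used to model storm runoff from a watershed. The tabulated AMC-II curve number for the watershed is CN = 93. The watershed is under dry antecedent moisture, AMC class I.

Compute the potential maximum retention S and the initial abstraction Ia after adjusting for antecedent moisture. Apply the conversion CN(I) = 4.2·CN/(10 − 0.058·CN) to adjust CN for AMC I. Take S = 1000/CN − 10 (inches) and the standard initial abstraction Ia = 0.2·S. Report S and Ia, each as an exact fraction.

Adjust CN=93 to AMC I: 4.2·93/(10 − 0.058·93) → (1953/5) ÷ (2303/500) = 27900/329 ≈ 84.802
Max retention: S = 1000/(27900/329) − 10 = 500/279 in (≈ 1.792 in)
Initial abstraction Ia = S/5 = (500/279)/5 = 100/279 ≈ 0.358 in

S = 500/279 in ≈ 1.792 in; Ia = 100/279 in ≈ 0.358 in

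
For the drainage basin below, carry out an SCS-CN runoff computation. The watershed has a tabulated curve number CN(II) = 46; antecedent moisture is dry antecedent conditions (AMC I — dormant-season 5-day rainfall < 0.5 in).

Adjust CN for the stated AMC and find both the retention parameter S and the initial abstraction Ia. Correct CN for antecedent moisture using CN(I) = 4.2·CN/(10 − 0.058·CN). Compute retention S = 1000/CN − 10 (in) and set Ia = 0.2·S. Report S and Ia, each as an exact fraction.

S = 4500/161 in ≈ 27.950 in; Ia = 900/161 in ≈ 5.590 in

Adjust CN=46 to AMC I: 4.2·46/(10 − 0.058·46) → (966/5) ÷ (1833/250) = 16100/611 ≈ 26.350
S = 1000/(16100/611) − 10 = 4500/161 in ≈ 27.950 in
Ia = 0.2S: 0.2·27.950 = 5.590 in (exactly 900/161)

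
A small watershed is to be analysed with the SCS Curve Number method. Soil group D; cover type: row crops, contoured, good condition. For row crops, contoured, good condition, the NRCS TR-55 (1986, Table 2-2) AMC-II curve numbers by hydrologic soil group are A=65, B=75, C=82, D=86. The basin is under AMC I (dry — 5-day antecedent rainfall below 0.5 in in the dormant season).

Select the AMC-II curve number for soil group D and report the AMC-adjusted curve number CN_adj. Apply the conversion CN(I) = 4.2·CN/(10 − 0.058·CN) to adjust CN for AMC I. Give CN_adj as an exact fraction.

NRCS table: row crops, contoured, good condition, soil group D → CN(II) = 86
Dry (AMC I): CN(I) = 4.2·86/(10 − 0.058·86) = (1806/5)/(1253/250) = 12900/179 ≈ 72.067

CN_adj = 12900/179 ≈ 72.067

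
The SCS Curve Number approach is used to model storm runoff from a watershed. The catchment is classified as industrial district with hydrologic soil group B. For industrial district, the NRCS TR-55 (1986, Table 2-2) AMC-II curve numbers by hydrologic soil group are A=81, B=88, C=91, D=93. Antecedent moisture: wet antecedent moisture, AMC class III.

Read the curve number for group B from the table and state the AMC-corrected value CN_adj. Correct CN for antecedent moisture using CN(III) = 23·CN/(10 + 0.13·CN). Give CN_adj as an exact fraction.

CN_adj = 6325/67 ≈ 94.403

NRCS table: industrial district, soil group B → CN(II) = 88
Adjust CN=88 to AMC III: 23·88/(10 + 0.13·88) → 2024 ÷ (536/25) = 6325/67 ≈ 94.403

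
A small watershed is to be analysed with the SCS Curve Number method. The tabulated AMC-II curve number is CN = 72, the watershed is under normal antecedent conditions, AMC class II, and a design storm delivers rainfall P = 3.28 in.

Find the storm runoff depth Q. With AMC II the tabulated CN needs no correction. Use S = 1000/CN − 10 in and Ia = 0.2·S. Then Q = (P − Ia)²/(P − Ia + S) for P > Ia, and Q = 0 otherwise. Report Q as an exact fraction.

Q = 316969/323550 in ≈ 0.980 in

Average conditions: CN = 72 (no AMC adjustment).
Max retention: S = 1000/72 − 10 = 35/9 in (≈ 3.889 in)
Ia = 0.2S: 0.2·3.889 = 0.778 in (exactly 7/9)
P − Ia = 3.280 − 0.778 = 563/225 ≈ 2.502 in (> 0, runoff occurs)
Runoff Q = (P−Ia)²/(P−Ia+S) = (2.502)²/(2.502+3.889) = 316969/323550 ≈ 0.980 in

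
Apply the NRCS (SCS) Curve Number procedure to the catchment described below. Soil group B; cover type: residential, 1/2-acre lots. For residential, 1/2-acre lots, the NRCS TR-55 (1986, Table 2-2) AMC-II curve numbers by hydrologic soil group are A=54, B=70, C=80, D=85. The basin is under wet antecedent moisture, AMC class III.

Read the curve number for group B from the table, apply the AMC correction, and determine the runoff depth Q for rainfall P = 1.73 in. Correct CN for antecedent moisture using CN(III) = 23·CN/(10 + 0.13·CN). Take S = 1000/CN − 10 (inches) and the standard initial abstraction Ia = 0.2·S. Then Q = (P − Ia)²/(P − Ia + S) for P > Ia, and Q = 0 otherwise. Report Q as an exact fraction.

NRCS table: residential, 1/2-acre lots, soil group B → CN(II) = 70
CN(III) from CN(II)=70: (23·70)/(10 + 0.13·70) = 16100/191 ≈ 84.293
Max retention: S = 1000/(16100/191) − 10 = 300/161 in (≈ 1.863 in)
Initial abstraction Ia = S/5 = (300/161)/5 = 60/161 ≈ 0.373 in
P − Ia = 1.730 − 0.373 = 21853/16100 ≈ 1.357 in (> 0, runoff occurs)
Runoff Q = (P−Ia)²/(P−Ia+S) = (1.357)²/(1.357+1.863) = 477553609/834833300 ≈ 0.572 in

Q = 477553609/834833300 in ≈ 0.572 in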